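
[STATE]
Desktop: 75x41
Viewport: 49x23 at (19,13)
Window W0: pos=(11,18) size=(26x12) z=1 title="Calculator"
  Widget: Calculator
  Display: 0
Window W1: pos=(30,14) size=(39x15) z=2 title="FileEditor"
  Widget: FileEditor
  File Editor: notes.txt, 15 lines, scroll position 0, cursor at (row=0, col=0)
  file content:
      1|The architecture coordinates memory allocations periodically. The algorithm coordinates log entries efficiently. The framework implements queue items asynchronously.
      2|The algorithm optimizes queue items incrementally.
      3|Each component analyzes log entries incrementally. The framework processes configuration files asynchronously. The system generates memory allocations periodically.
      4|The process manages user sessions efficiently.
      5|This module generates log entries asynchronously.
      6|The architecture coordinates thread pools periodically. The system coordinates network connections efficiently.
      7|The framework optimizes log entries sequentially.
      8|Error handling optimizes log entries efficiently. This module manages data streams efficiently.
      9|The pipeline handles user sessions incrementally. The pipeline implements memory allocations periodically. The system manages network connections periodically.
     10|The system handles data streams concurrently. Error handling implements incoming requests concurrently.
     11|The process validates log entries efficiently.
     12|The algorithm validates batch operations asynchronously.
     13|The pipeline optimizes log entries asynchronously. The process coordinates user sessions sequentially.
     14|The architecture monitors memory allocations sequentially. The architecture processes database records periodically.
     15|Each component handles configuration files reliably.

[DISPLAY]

                                                 
           ┏━━━━━━━━━━━━━━━━━━━━━━━━━━━━━━━━━━━━━
           ┃ FileEditor                          
           ┠─────────────────────────────────────
           ┃█he architecture coordinates memory ▲
━━━━━━━━━━━┃The algorithm optimizes queue items █
ator       ┃Each component analyzes log entries ░
───────────┃The process manages user sessions ef░
           ┃This module generates log entries as░
─┬───┬───┐ ┃The architecture coordinates thread ░
 │ 9 │ ÷ │ ┃The framework optimizes log entries ░
─┼───┼───┤ ┃Error handling optimizes log entries░
 │ 6 │ × │ ┃The pipeline handles user sessions i░
─┼───┼───┤ ┃The system handles data streams conc░
 │ 3 │ - │ ┃The process validates log entries ef▼
─┴───┴───┘ ┗━━━━━━━━━━━━━━━━━━━━━━━━━━━━━━━━━━━━━
━━━━━━━━━━━━━━━━━┛                               
                                                 
                                                 
                                                 
                                                 
                                                 
                                                 


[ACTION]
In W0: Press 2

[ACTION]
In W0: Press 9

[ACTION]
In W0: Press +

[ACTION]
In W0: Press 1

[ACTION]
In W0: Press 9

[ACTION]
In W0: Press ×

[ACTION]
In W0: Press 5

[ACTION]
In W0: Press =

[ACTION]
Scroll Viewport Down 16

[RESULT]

━━━━━━━━━━━┃The algorithm optimizes queue items █
ator       ┃Each component analyzes log entries ░
───────────┃The process manages user sessions ef░
           ┃This module generates log entries as░
─┬───┬───┐ ┃The architecture coordinates thread ░
 │ 9 │ ÷ │ ┃The framework optimizes log entries ░
─┼───┼───┤ ┃Error handling optimizes log entries░
 │ 6 │ × │ ┃The pipeline handles user sessions i░
─┼───┼───┤ ┃The system handles data streams conc░
 │ 3 │ - │ ┃The process validates log entries ef▼
─┴───┴───┘ ┗━━━━━━━━━━━━━━━━━━━━━━━━━━━━━━━━━━━━━
━━━━━━━━━━━━━━━━━┛                               
                                                 
                                                 
                                                 
                                                 
                                                 
                                                 
                                                 
                                                 
                                                 
                                                 
                                                 


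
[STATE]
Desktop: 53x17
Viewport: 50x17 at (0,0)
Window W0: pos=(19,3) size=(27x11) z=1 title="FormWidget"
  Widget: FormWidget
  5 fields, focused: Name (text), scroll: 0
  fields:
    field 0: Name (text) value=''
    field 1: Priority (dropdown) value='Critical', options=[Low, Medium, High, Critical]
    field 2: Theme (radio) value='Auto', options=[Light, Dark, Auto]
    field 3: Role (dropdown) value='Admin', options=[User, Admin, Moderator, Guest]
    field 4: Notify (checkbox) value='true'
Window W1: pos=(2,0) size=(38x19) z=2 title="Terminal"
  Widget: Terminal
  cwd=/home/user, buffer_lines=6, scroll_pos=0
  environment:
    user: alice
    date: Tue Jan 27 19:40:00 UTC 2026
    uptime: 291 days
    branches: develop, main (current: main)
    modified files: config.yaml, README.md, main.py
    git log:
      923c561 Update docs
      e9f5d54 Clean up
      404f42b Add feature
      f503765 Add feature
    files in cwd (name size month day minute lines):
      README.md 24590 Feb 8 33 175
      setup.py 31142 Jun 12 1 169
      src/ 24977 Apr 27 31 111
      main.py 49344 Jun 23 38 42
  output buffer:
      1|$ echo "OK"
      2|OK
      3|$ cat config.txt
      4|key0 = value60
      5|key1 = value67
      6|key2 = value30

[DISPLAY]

  ┏━━━━━━━━━━━━━━━━━━━━━━━━━━━━━━━━━━━━┓          
  ┃ Terminal                           ┃          
  ┠────────────────────────────────────┨          
  ┃$ echo "OK"                         ┃━━━━━┓    
  ┃OK                                  ┃     ┃    
  ┃$ cat config.txt                    ┃─────┨    
  ┃key0 = value60                      ┃    ]┃    
  ┃key1 = value67                      ┃cal▼]┃    
  ┃key2 = value30                      ┃ght  ┃    
  ┃$ █                                 ┃   ▼]┃    
  ┃                                    ┃     ┃    
  ┃                                    ┃     ┃    
  ┃                                    ┃     ┃    
  ┃                                    ┃━━━━━┛    
  ┃                                    ┃          
  ┃                                    ┃          
  ┃                                    ┃          


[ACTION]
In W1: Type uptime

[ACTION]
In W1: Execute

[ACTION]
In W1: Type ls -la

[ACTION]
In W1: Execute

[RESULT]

  ┏━━━━━━━━━━━━━━━━━━━━━━━━━━━━━━━━━━━━┓          
  ┃ Terminal                           ┃          
  ┠────────────────────────────────────┨          
  ┃$ echo "OK"                         ┃━━━━━┓    
  ┃OK                                  ┃     ┃    
  ┃$ cat config.txt                    ┃─────┨    
  ┃key0 = value60                      ┃    ]┃    
  ┃key1 = value67                      ┃cal▼]┃    
  ┃key2 = value30                      ┃ght  ┃    
  ┃$ uptime                            ┃   ▼]┃    
  ┃ 10:00  up 291 days                 ┃     ┃    
  ┃$ ls -la                            ┃     ┃    
  ┃-rw-r--r--  1 alice group    24590 F┃     ┃    
  ┃-rw-r--r--  1 alice group    31142 J┃━━━━━┛    
  ┃drwxr-xr-x  1 alice group    24977 A┃          
  ┃-rw-r--r--  1 alice group    49344 J┃          
  ┃$ █                                 ┃          


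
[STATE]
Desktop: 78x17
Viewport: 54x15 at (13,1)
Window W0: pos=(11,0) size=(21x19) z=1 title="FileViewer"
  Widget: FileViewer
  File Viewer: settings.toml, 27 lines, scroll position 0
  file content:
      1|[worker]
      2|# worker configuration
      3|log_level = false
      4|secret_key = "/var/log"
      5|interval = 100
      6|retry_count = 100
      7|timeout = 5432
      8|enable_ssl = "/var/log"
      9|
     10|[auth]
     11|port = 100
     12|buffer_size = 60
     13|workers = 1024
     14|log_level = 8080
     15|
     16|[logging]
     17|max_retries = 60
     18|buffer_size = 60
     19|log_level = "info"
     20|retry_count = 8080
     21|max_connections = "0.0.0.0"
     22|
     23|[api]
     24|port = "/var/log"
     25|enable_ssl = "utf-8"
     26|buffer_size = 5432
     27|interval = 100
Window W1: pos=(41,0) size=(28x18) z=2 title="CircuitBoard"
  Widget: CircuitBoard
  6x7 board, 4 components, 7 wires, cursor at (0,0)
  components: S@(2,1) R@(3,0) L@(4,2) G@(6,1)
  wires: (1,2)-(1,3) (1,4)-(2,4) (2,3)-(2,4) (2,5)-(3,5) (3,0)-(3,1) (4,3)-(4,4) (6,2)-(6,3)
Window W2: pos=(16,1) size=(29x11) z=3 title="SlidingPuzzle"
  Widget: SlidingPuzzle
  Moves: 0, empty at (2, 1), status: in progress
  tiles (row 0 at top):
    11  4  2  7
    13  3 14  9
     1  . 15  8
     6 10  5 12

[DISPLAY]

Fil┏━━━━━━━━━━━━━━━━━━━━━━━━━━━┓rcuitBoard            
───┃ SlidingPuzzle             ┃──────────────────────
wor┠───────────────────────────┨0 1 2 3 4 5           
 wo┃┌────┬────┬────┬────┐      ┃[.]                   
og_┃│ 11 │  4 │  2 │  7 │      ┃                      
ecr┃├────┼────┼────┼────┤      ┃         · ─ ·   ·    
nte┃│ 13 │  3 │ 14 │  9 │      ┃                 │    
etr┃├────┼────┼────┼────┤      ┃     S       · ─ ·   ·
ime┃│  1 │    │ 15 │  8 │      ┃                     │
nab┃├────┼────┼────┼────┤      ┃ R ─ ·               ·
   ┗━━━━━━━━━━━━━━━━━━━━━━━━━━━┛                      
auth]            ░┃         ┃4           L   · ─ ·    
ort = 100        ░┃         ┃                         
uffer_size = 60  ░┃         ┃5                        
orkers = 1024    ░┃         ┃                         


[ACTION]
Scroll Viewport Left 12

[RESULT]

          ┃ Fil┏━━━━━━━━━━━━━━━━━━━━━━━━━━━┓rcuitBoard
          ┠────┃ SlidingPuzzle             ┃──────────
          ┃[wor┠───────────────────────────┨0 1 2 3 4 
          ┃# wo┃┌────┬────┬────┬────┐      ┃[.]       
          ┃log_┃│ 11 │  4 │  2 │  7 │      ┃          
          ┃secr┃├────┼────┼────┼────┤      ┃         ·
          ┃inte┃│ 13 │  3 │ 14 │  9 │      ┃          
          ┃retr┃├────┼────┼────┼────┤      ┃     S    
          ┃time┃│  1 │    │ 15 │  8 │      ┃          
          ┃enab┃├────┼────┼────┼────┤      ┃ R ─ ·    
          ┃    ┗━━━━━━━━━━━━━━━━━━━━━━━━━━━┛          
          ┃[auth]            ░┃         ┃4           L
          ┃port = 100        ░┃         ┃             
          ┃buffer_size = 60  ░┃         ┃5            
          ┃workers = 1024    ░┃         ┃             


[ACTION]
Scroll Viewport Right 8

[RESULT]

  ┃ Fil┏━━━━━━━━━━━━━━━━━━━━━━━━━━━┓rcuitBoard        
  ┠────┃ SlidingPuzzle             ┃──────────────────
  ┃[wor┠───────────────────────────┨0 1 2 3 4 5       
  ┃# wo┃┌────┬────┬────┬────┐      ┃[.]               
  ┃log_┃│ 11 │  4 │  2 │  7 │      ┃                  
  ┃secr┃├────┼────┼────┼────┤      ┃         · ─ ·   ·
  ┃inte┃│ 13 │  3 │ 14 │  9 │      ┃                 │
  ┃retr┃├────┼────┼────┼────┤      ┃     S       · ─ ·
  ┃time┃│  1 │    │ 15 │  8 │      ┃                  
  ┃enab┃├────┼────┼────┼────┤      ┃ R ─ ·            
  ┃    ┗━━━━━━━━━━━━━━━━━━━━━━━━━━━┛                  
  ┃[auth]            ░┃         ┃4           L   · ─ ·
  ┃port = 100        ░┃         ┃                     
  ┃buffer_size = 60  ░┃         ┃5                    
  ┃workers = 1024    ░┃         ┃                     


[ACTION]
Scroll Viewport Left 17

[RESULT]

           ┃ Fil┏━━━━━━━━━━━━━━━━━━━━━━━━━━━┓rcuitBoar
           ┠────┃ SlidingPuzzle             ┃─────────
           ┃[wor┠───────────────────────────┨0 1 2 3 4
           ┃# wo┃┌────┬────┬────┬────┐      ┃[.]      
           ┃log_┃│ 11 │  4 │  2 │  7 │      ┃         
           ┃secr┃├────┼────┼────┼────┤      ┃         
           ┃inte┃│ 13 │  3 │ 14 │  9 │      ┃         
           ┃retr┃├────┼────┼────┼────┤      ┃     S   
           ┃time┃│  1 │    │ 15 │  8 │      ┃         
           ┃enab┃├────┼────┼────┼────┤      ┃ R ─ ·   
           ┃    ┗━━━━━━━━━━━━━━━━━━━━━━━━━━━┛         
           ┃[auth]            ░┃         ┃4           
           ┃port = 100        ░┃         ┃            
           ┃buffer_size = 60  ░┃         ┃5           
           ┃workers = 1024    ░┃         ┃            


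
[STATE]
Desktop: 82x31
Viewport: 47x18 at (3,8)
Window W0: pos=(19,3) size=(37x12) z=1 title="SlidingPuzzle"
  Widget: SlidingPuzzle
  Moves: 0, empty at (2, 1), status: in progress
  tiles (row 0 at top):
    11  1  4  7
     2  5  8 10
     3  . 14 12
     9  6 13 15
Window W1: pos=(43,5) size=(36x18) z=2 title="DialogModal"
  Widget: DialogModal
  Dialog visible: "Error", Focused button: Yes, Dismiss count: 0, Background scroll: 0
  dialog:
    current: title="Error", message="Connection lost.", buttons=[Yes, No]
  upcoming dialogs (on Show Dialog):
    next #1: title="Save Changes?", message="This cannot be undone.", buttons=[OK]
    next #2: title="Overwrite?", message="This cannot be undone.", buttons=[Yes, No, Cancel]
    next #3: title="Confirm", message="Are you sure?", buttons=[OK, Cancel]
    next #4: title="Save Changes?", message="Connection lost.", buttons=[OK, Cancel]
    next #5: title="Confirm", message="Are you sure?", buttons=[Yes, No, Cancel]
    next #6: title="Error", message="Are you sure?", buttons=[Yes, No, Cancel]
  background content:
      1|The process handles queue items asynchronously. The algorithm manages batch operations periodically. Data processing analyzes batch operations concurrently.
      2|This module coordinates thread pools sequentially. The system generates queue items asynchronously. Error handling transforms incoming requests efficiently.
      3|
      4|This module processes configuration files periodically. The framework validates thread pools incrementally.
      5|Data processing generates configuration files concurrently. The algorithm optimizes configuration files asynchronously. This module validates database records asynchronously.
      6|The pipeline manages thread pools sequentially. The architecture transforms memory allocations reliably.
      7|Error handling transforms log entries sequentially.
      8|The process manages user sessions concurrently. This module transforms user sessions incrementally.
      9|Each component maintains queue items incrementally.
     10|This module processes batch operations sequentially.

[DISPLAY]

                ┃├────┼────┼────┼────┤  ┃The pr
                ┃│  2 │  5 │  8 │ 10 │  ┃This m
                ┃├────┼────┼────┼────┤  ┃      
                ┃│  3 │    │ 14 │ 12 │  ┃This m
                ┃├────┼────┼────┼────┤  ┃Data p
                ┃│  9 │  6 │ 13 │ 15 │  ┃The pi
                ┗━━━━━━━━━━━━━━━━━━━━━━━┃Error 
                                        ┃The pr
                                        ┃Each c
                                        ┃This m
                                        ┃      
                                        ┃      
                                        ┃      
                                        ┃      
                                        ┗━━━━━━
                                               
                                               
                                               


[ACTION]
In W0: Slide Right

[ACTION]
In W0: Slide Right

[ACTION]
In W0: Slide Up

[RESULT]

                ┃├────┼────┼────┼────┤  ┃The pr
                ┃│  2 │  5 │  8 │ 10 │  ┃This m
                ┃├────┼────┼────┼────┤  ┃      
                ┃│  9 │  3 │ 14 │ 12 │  ┃This m
                ┃├────┼────┼────┼────┤  ┃Data p
                ┃│    │  6 │ 13 │ 15 │  ┃The pi
                ┗━━━━━━━━━━━━━━━━━━━━━━━┃Error 
                                        ┃The pr
                                        ┃Each c
                                        ┃This m
                                        ┃      
                                        ┃      
                                        ┃      
                                        ┃      
                                        ┗━━━━━━
                                               
                                               
                                               


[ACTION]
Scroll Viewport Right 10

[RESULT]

      ┃├────┼────┼────┼────┤  ┃The process hand
      ┃│  2 │  5 │  8 │ 10 │  ┃This module coor
      ┃├────┼────┼────┼────┤  ┃                
      ┃│  9 │  3 │ 14 │ 12 │  ┃This module proc
      ┃├────┼────┼────┼────┤  ┃Data pr┌────────
      ┃│    │  6 │ 13 │ 15 │  ┃The pip│      Er
      ┗━━━━━━━━━━━━━━━━━━━━━━━┃Error h│ Connect
                              ┃The pro│    [Yes
                              ┃Each co└────────
                              ┃This module proc
                              ┃                
                              ┃                
                              ┃                
                              ┃                
                              ┗━━━━━━━━━━━━━━━━
                                               
                                               
                                               


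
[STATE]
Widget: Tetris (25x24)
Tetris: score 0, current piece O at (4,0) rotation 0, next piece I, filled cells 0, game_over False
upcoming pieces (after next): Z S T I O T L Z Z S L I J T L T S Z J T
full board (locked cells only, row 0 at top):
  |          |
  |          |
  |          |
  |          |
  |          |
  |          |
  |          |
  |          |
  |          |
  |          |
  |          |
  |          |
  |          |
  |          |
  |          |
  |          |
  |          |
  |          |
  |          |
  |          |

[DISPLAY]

    ▓▓    │Next:         
    ▓▓    │████          
          │              
          │              
          │              
          │              
          │Score:        
          │0             
          │              
          │              
          │              
          │              
          │              
          │              
          │              
          │              
          │              
          │              
          │              
          │              
          │              
          │              
          │              
          │              


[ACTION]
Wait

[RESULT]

          │Next:         
    ▓▓    │████          
    ▓▓    │              
          │              
          │              
          │              
          │Score:        
          │0             
          │              
          │              
          │              
          │              
          │              
          │              
          │              
          │              
          │              
          │              
          │              
          │              
          │              
          │              
          │              
          │              


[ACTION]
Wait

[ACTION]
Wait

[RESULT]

          │Next:         
          │████          
          │              
    ▓▓    │              
    ▓▓    │              
          │              
          │Score:        
          │0             
          │              
          │              
          │              
          │              
          │              
          │              
          │              
          │              
          │              
          │              
          │              
          │              
          │              
          │              
          │              
          │              


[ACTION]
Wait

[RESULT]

          │Next:         
          │████          
          │              
          │              
    ▓▓    │              
    ▓▓    │              
          │Score:        
          │0             
          │              
          │              
          │              
          │              
          │              
          │              
          │              
          │              
          │              
          │              
          │              
          │              
          │              
          │              
          │              
          │              


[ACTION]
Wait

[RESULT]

          │Next:         
          │████          
          │              
          │              
          │              
    ▓▓    │              
    ▓▓    │Score:        
          │0             
          │              
          │              
          │              
          │              
          │              
          │              
          │              
          │              
          │              
          │              
          │              
          │              
          │              
          │              
          │              
          │              


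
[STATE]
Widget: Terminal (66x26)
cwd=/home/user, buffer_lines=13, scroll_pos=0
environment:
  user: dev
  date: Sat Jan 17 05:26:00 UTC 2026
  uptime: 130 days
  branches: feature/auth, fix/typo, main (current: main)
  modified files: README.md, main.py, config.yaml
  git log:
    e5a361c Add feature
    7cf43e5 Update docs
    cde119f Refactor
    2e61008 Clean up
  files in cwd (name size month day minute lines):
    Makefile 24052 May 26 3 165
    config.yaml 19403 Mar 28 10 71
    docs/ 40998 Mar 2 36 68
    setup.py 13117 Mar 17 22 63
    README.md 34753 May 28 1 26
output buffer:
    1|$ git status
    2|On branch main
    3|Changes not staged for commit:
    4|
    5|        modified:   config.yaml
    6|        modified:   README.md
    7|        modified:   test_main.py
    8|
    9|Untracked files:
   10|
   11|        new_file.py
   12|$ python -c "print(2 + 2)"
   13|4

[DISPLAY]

$ git status                                                      
On branch main                                                    
Changes not staged for commit:                                    
                                                                  
        modified:   config.yaml                                   
        modified:   README.md                                     
        modified:   test_main.py                                  
                                                                  
Untracked files:                                                  
                                                                  
        new_file.py                                               
$ python -c "print(2 + 2)"                                        
4                                                                 
$ █                                                               
                                                                  
                                                                  
                                                                  
                                                                  
                                                                  
                                                                  
                                                                  
                                                                  
                                                                  
                                                                  
                                                                  
                                                                  


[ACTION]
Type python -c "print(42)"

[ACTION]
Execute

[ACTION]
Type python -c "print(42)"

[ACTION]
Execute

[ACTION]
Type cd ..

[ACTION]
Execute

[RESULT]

$ git status                                                      
On branch main                                                    
Changes not staged for commit:                                    
                                                                  
        modified:   config.yaml                                   
        modified:   README.md                                     
        modified:   test_main.py                                  
                                                                  
Untracked files:                                                  
                                                                  
        new_file.py                                               
$ python -c "print(2 + 2)"                                        
4                                                                 
$ python -c "print(42)"                                           
42                                                                
$ python -c "print(42)"                                           
42                                                                
$ cd ..                                                           
                                                                  
$ █                                                               
                                                                  
                                                                  
                                                                  
                                                                  
                                                                  
                                                                  


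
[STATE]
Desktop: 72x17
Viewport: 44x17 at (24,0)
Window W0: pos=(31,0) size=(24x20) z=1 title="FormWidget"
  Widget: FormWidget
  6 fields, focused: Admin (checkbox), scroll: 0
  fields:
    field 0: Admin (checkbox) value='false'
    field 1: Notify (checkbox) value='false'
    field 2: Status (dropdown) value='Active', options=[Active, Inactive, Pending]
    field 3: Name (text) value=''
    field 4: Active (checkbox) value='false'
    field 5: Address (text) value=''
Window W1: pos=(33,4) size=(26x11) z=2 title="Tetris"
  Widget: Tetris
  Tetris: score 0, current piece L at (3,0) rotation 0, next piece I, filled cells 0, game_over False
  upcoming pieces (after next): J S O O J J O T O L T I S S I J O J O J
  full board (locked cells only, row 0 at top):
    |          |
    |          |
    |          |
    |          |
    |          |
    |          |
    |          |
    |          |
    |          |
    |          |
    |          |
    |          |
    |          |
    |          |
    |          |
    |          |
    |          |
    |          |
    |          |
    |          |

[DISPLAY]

       ┏━━━━━━━━━━━━━━━━━━━━━━┓             
       ┃ FormWidget           ┃             
       ┠──────────────────────┨             
       ┃> Admin:      [ ]     ┃             
       ┃ ┏━━━━━━━━━━━━━━━━━━━━━━━━┓         
       ┃ ┃ Tetris                 ┃         
       ┃ ┠────────────────────────┨         
       ┃ ┃          │Next:        ┃         
       ┃ ┃          │████         ┃         
       ┃ ┃          │             ┃         
       ┃ ┃          │             ┃         
       ┃ ┃          │             ┃         
       ┃ ┃          │             ┃         
       ┃ ┃          │Score:       ┃         
       ┃ ┗━━━━━━━━━━━━━━━━━━━━━━━━┛         
       ┃                      ┃             
       ┃                      ┃             


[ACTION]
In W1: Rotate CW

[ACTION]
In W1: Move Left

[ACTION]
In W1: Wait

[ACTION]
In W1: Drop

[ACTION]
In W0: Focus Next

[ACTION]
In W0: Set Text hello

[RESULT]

       ┏━━━━━━━━━━━━━━━━━━━━━━┓             
       ┃ FormWidget           ┃             
       ┠──────────────────────┨             
       ┃  Admin:      [ ]     ┃             
       ┃>┏━━━━━━━━━━━━━━━━━━━━━━━━┓         
       ┃ ┃ Tetris                 ┃         
       ┃ ┠────────────────────────┨         
       ┃ ┃          │Next:        ┃         
       ┃ ┃          │████         ┃         
       ┃ ┃          │             ┃         
       ┃ ┃          │             ┃         
       ┃ ┃          │             ┃         
       ┃ ┃          │             ┃         
       ┃ ┃          │Score:       ┃         
       ┃ ┗━━━━━━━━━━━━━━━━━━━━━━━━┛         
       ┃                      ┃             
       ┃                      ┃             


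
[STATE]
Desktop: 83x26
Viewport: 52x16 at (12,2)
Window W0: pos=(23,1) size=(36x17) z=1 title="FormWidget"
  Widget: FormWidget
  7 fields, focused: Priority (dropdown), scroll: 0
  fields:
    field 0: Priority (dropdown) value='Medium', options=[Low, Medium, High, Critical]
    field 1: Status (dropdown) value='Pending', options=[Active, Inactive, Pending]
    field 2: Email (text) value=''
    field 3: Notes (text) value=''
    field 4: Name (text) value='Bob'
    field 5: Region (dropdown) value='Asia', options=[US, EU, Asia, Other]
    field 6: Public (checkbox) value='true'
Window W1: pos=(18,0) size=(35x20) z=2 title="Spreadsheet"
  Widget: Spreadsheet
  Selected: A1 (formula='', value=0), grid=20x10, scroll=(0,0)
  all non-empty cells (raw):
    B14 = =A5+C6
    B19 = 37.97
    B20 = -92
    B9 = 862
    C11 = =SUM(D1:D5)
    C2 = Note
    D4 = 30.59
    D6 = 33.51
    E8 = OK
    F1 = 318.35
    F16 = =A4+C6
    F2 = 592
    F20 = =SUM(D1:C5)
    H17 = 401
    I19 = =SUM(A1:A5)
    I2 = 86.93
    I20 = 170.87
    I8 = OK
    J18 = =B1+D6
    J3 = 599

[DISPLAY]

      ┠─────────────────────────────────┨     ┃     
      ┃A1:                              ┃─────┨     
      ┃       A       B       C       D ┃   ▼]┃     
      ┃---------------------------------┃   ▼]┃     
      ┃  1      [0]       0       0     ┃    ]┃     
      ┃  2        0       0Note         ┃    ]┃     
      ┃  3        0       0       0     ┃    ]┃     
      ┃  4        0       0       0   30┃   ▼]┃     
      ┃  5        0       0       0     ┃     ┃     
      ┃  6        0       0       0   33┃     ┃     
      ┃  7        0       0       0     ┃     ┃     
      ┃  8        0       0       0     ┃     ┃     
      ┃  9        0     862       0     ┃     ┃     
      ┃ 10        0       0       0     ┃     ┃     
      ┃ 11        0       0   30.59     ┃     ┃     
      ┃ 12        0       0       0     ┃━━━━━┛     


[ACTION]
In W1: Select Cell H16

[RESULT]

      ┠─────────────────────────────────┨     ┃     
      ┃H16:                             ┃─────┨     
      ┃       A       B       C       D ┃   ▼]┃     
      ┃---------------------------------┃   ▼]┃     
      ┃  1        0       0       0     ┃    ]┃     
      ┃  2        0       0Note         ┃    ]┃     
      ┃  3        0       0       0     ┃    ]┃     
      ┃  4        0       0       0   30┃   ▼]┃     
      ┃  5        0       0       0     ┃     ┃     
      ┃  6        0       0       0   33┃     ┃     
      ┃  7        0       0       0     ┃     ┃     
      ┃  8        0       0       0     ┃     ┃     
      ┃  9        0     862       0     ┃     ┃     
      ┃ 10        0       0       0     ┃     ┃     
      ┃ 11        0       0   30.59     ┃     ┃     
      ┃ 12        0       0       0     ┃━━━━━┛     


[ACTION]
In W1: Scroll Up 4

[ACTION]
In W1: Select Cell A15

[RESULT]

      ┠─────────────────────────────────┨     ┃     
      ┃A15:                             ┃─────┨     
      ┃       A       B       C       D ┃   ▼]┃     
      ┃---------------------------------┃   ▼]┃     
      ┃  1        0       0       0     ┃    ]┃     
      ┃  2        0       0Note         ┃    ]┃     
      ┃  3        0       0       0     ┃    ]┃     
      ┃  4        0       0       0   30┃   ▼]┃     
      ┃  5        0       0       0     ┃     ┃     
      ┃  6        0       0       0   33┃     ┃     
      ┃  7        0       0       0     ┃     ┃     
      ┃  8        0       0       0     ┃     ┃     
      ┃  9        0     862       0     ┃     ┃     
      ┃ 10        0       0       0     ┃     ┃     
      ┃ 11        0       0   30.59     ┃     ┃     
      ┃ 12        0       0       0     ┃━━━━━┛     


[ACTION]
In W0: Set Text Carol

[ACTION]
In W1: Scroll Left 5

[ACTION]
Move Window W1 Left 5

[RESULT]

 ┠─────────────────────────────────┨          ┃     
 ┃A15:                             ┃──────────┨     
 ┃       A       B       C       D ┃        ▼]┃     
 ┃---------------------------------┃        ▼]┃     
 ┃  1        0       0       0     ┃         ]┃     
 ┃  2        0       0Note         ┃         ]┃     
 ┃  3        0       0       0     ┃         ]┃     
 ┃  4        0       0       0   30┃        ▼]┃     
 ┃  5        0       0       0     ┃          ┃     
 ┃  6        0       0       0   33┃          ┃     
 ┃  7        0       0       0     ┃          ┃     
 ┃  8        0       0       0     ┃          ┃     
 ┃  9        0     862       0     ┃          ┃     
 ┃ 10        0       0       0     ┃          ┃     
 ┃ 11        0       0   30.59     ┃          ┃     
 ┃ 12        0       0       0     ┃━━━━━━━━━━┛     


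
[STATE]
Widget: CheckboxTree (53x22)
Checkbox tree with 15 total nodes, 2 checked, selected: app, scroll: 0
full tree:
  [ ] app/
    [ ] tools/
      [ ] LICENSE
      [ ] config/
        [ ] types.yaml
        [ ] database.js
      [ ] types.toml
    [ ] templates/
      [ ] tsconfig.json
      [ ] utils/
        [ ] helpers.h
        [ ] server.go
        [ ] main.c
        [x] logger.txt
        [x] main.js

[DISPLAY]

>[-] app/                                            
   [ ] tools/                                        
     [ ] LICENSE                                     
     [ ] config/                                     
       [ ] types.yaml                                
       [ ] database.js                               
     [ ] types.toml                                  
   [-] templates/                                    
     [ ] tsconfig.json                               
     [-] utils/                                      
       [ ] helpers.h                                 
       [ ] server.go                                 
       [ ] main.c                                    
       [x] logger.txt                                
       [x] main.js                                   
                                                     
                                                     
                                                     
                                                     
                                                     
                                                     
                                                     


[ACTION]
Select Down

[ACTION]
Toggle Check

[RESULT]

 [-] app/                                            
>  [x] tools/                                        
     [x] LICENSE                                     
     [x] config/                                     
       [x] types.yaml                                
       [x] database.js                               
     [x] types.toml                                  
   [-] templates/                                    
     [ ] tsconfig.json                               
     [-] utils/                                      
       [ ] helpers.h                                 
       [ ] server.go                                 
       [ ] main.c                                    
       [x] logger.txt                                
       [x] main.js                                   
                                                     
                                                     
                                                     
                                                     
                                                     
                                                     
                                                     


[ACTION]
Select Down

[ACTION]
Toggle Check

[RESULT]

 [-] app/                                            
   [-] tools/                                        
>    [ ] LICENSE                                     
     [x] config/                                     
       [x] types.yaml                                
       [x] database.js                               
     [x] types.toml                                  
   [-] templates/                                    
     [ ] tsconfig.json                               
     [-] utils/                                      
       [ ] helpers.h                                 
       [ ] server.go                                 
       [ ] main.c                                    
       [x] logger.txt                                
       [x] main.js                                   
                                                     
                                                     
                                                     
                                                     
                                                     
                                                     
                                                     
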